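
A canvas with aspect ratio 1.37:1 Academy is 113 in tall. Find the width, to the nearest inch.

155 in

113 × 1.370 = 154.81.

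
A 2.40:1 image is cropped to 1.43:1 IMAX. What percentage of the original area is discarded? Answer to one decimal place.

1.43:1 IMAX is narrower than 2.40:1, so the crop keeps the full height and trims the width.
Fraction kept = (1.430)/(2.400) ≈ 59.58%, so 40.42% is lost.

40.4%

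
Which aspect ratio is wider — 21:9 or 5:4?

21:9

21:9 = 2.333 and 5:4 = 1.25; 2.333 > 1.25.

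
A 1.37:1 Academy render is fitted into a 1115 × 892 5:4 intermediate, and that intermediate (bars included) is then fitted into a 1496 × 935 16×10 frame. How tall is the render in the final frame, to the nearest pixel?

853 px

Inside the 1115×892 canvas the render is width-limited at 1115.00 × 813.87.
5:4 in 1496×935: fills the height, so the intermediate becomes 1168.75 × 935.00 — a scale of ×1.0482.
So the render's height is 813.87 × 1.0482 ≈ 853.10.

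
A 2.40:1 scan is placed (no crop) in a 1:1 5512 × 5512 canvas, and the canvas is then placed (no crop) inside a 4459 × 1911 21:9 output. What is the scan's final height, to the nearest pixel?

796 px

First fit — 2.40:1 into 5512×5512 spans the width: 5512.00 × 2296.67.
Second fit — the 1:1 canvas into 4459×1911 spans the height: 1911.00 × 1911.00 (×0.3467 from 5512×5512).
The scan scales with it: height 2296.67 × 0.3467 ≈ 796.25.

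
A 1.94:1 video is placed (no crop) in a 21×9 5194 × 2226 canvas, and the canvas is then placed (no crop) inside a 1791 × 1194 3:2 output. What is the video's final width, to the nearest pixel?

1489 px

1.94:1 in 5194×2226: fills the height, so the video is 4318.44 × 2226.00.
21×9 in 1791×1194: fills the width, so the intermediate becomes 1791.00 × 767.57 — a scale of ×0.3448.
So the video's width is 4318.44 × 0.3448 ≈ 1489.09.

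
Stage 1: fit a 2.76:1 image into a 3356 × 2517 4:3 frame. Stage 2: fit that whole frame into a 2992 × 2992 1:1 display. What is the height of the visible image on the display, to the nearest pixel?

1084 px

2.76:1 in 3356×2517: fills the width, so the image is 3356.00 × 1215.94.
The 4:3 canvas is width-limited in 2992×2992, giving 2992.00 × 2244.00; scale factor 0.8915.
Applying the same ×0.8915: 1215.94 → 1084.06.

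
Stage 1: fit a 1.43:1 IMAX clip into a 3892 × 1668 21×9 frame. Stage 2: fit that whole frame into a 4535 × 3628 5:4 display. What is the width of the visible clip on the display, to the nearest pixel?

2779 px

Inside the 3892×1668 canvas the clip is height-limited at 2385.24 × 1668.00.
Second fit — the 21×9 canvas into 4535×3628 spans the width: 4535.00 × 1943.57 (×1.1652 from 3892×1668).
So the clip's width is 2385.24 × 1.1652 ≈ 2779.31.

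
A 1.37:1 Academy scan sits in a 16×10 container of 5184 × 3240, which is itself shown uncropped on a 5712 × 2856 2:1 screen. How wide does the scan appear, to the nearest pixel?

3913 px

Inside the 5184×3240 canvas the scan is height-limited at 4438.80 × 3240.00.
The 16×10 canvas is height-limited in 5712×2856, giving 4569.60 × 2856.00; scale factor 0.8815.
The scan scales with it: width 4438.80 × 0.8815 ≈ 3912.72.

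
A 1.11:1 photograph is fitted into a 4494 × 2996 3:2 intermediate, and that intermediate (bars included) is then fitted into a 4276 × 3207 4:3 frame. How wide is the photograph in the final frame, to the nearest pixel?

3164 px

1.11:1 in 4494×2996: fills the height, so the photograph is 3325.56 × 2996.00.
The 3:2 canvas is width-limited in 4276×3207, giving 4276.00 × 2850.67; scale factor 0.9515.
So the photograph's width is 3325.56 × 0.9515 ≈ 3164.24.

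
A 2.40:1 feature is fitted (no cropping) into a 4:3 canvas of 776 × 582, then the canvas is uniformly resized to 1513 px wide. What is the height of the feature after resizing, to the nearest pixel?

In the 776×582 frame the feature fills the width: height = 776 / 2.400 ≈ 323.33 px.
Scaling 776 → 1513 is ×1.9497, so the height becomes 323.33 × 1.9497 ≈ 630.42 px.

630 px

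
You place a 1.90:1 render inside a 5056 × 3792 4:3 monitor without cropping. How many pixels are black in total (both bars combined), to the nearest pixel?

1.90:1 (1.900) > 4:3 (1.333), so the render fills the width.
That makes the image 2661.0526 px tall (5056 / 1.900).
3792 − 2661.0526 = 1130.9474 px of bars.
Bar area = 1130.9474 × 5056 ≈ 5718070 px.

5718070 pixels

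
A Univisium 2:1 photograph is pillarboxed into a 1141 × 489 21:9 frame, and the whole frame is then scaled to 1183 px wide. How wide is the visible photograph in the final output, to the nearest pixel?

1014 px

Fitted into 1141×489, the photograph spans the height; its width is 489 × 2/1 ≈ 978.00 px.
The frame scales by 1183/1141 = 1.0368; 978.00 × 1.0368 ≈ 1014.00 px.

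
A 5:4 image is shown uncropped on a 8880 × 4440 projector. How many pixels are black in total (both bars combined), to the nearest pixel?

14785200 pixels

5:4 is narrower than 2:1, so it spans the full height.
Content width = 4440 × 5/4 ≈ 5550.0000 px.
Leftover width: 8880 − 5550.0000 = 3330.0000 px.
That's 3330.0000 × 4440 ≈ 14785200 black pixels.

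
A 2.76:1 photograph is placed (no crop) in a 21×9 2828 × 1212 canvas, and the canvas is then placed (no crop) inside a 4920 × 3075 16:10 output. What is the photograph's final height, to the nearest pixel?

Inside the 2828×1212 canvas the photograph is width-limited at 2828.00 × 1024.64.
The 21×9 canvas is width-limited in 4920×3075, giving 4920.00 × 2108.57; scale factor 1.7397.
So the photograph's height is 1024.64 × 1.7397 ≈ 1782.61.

1783 px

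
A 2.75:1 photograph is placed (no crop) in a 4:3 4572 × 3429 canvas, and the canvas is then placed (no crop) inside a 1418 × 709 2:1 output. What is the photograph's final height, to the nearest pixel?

Inside the 4572×3429 canvas the photograph is width-limited at 4572.00 × 1662.55.
The 4:3 canvas is height-limited in 1418×709, giving 945.33 × 709.00; scale factor 0.2068.
The photograph scales with it: height 1662.55 × 0.2068 ≈ 343.76.

344 px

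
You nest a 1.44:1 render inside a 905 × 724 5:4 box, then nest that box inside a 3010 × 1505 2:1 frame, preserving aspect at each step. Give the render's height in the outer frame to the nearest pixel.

1306 px

First fit — 1.44:1 into 905×724 spans the width: 905.00 × 628.47.
Second fit — the 5:4 canvas into 3010×1505 spans the height: 1881.25 × 1505.00 (×2.0787 from 905×724).
Applying the same ×2.0787: 628.47 → 1306.42.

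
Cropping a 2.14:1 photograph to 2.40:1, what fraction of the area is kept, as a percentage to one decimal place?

Going from 2.14:1 to 2.40:1 means cutting height while keeping width.
(2.140)/(2.400) ≈ 0.892 of the area survives.

89.2%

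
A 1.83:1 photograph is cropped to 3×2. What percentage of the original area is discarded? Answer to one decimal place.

18.0%

The height stays; only width is cut (since 3×2 is narrower than 1.83:1).
Fraction kept = (1.500)/(1.830) ≈ 81.97%, so 18.03% is lost.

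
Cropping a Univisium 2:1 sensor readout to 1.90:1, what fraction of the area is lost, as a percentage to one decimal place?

The height stays; only width is cut (since 1.90:1 is narrower than Univisium 2:1).
Area ratio = (1.900)/(2.000) = 95.00%; the remaining 5.00% is cropped out.

5.0%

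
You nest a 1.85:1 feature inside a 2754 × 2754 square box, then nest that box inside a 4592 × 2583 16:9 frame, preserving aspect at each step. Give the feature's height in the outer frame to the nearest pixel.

1396 px

First fit — 1.85:1 into 2754×2754 spans the width: 2754.00 × 1488.65.
The square canvas is height-limited in 4592×2583, giving 2583.00 × 2583.00; scale factor 0.9379.
The feature scales with it: height 1488.65 × 0.9379 ≈ 1396.22.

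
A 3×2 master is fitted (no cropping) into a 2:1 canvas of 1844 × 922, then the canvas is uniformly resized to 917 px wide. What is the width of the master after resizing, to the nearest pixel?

In the 1844×922 frame the master fills the height: width = 922 × 3/2 ≈ 1383.00 px.
The frame scales by 917/1844 = 0.4973; 1383.00 × 0.4973 ≈ 687.75 px.

688 px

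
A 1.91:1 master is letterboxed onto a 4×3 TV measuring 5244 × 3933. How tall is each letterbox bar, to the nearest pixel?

1.91:1 (1.910) > 4×3 (1.333), so the master fills the width.
That makes the image 2745.55 px tall (5244 / 1.910).
Black = 3933 − 2745.55 = 1187.45 px, or 593.73 per bar.

594 px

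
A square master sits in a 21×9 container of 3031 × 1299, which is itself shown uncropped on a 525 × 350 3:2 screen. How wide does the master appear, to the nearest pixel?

225 px

First fit — square into 3031×1299 spans the height: 1299.00 × 1299.00.
21×9 in 525×350: fills the width, so the intermediate becomes 525.00 × 225.00 — a scale of ×0.1732.
The master scales with it: width 1299.00 × 0.1732 ≈ 225.00.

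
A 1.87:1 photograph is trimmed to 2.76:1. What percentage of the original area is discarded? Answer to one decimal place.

The width stays; only height is cut (since 2.76:1 is wider than 1.87:1).
(1.870)/(2.760) ≈ 0.678 of the area survives, leaving 32.25% discarded.

32.2%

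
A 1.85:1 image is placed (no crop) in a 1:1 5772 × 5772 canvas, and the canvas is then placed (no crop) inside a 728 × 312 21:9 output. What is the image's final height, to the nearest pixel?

169 px

1.85:1 in 5772×5772: fills the width, so the image is 5772.00 × 3120.00.
Second fit — the 1:1 canvas into 728×312 spans the height: 312.00 × 312.00 (×0.0541 from 5772×5772).
Applying the same ×0.0541: 3120.00 → 168.65.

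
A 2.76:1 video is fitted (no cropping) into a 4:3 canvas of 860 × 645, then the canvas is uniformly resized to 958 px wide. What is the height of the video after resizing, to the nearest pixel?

In the 860×645 frame the video fills the width: height = 860 / 2.760 ≈ 311.59 px.
The frame scales by 958/860 = 1.1140; 311.59 × 1.1140 ≈ 347.10 px.

347 px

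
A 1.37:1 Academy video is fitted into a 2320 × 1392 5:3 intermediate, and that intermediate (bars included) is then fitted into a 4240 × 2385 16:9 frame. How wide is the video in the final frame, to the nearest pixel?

First fit — 1.37:1 Academy into 2320×1392 spans the height: 1907.04 × 1392.00.
The 5:3 canvas is height-limited in 4240×2385, giving 3975.00 × 2385.00; scale factor 1.7134.
So the video's width is 1907.04 × 1.7134 ≈ 3267.45.

3267 px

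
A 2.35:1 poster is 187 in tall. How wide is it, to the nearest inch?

187 × 2.350 = 439.45.

439 in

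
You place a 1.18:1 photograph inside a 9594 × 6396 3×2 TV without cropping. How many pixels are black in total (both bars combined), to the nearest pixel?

13090821 pixels

1.18:1 is narrower than 3×2, so it spans the full height.
Content width = 6396 × 1.180 ≈ 7547.2800 px.
9594 − 7547.2800 = 2046.7200 px of bars.
Across the 6396-px span: 2046.7200 × 6396 ≈ 13090821 px.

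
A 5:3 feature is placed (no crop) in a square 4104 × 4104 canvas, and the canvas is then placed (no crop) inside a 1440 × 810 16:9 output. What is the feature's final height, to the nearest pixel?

486 px

5:3 in 4104×4104: fills the width, so the feature is 4104.00 × 2462.40.
The square canvas is height-limited in 1440×810, giving 810.00 × 810.00; scale factor 0.1974.
Applying the same ×0.1974: 2462.40 → 486.00.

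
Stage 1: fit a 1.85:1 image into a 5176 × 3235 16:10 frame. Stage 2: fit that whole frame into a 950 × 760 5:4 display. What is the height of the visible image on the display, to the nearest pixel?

1.85:1 in 5176×3235: fills the width, so the image is 5176.00 × 2797.84.
16:10 in 950×760: fills the width, so the intermediate becomes 950.00 × 593.75 — a scale of ×0.1835.
So the image's height is 2797.84 × 0.1835 ≈ 513.51.

514 px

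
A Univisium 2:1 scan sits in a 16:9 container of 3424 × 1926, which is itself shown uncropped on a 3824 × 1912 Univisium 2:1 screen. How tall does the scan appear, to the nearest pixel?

First fit — Univisium 2:1 into 3424×1926 spans the width: 3424.00 × 1712.00.
16:9 in 3824×1912: fills the height, so the intermediate becomes 3399.11 × 1912.00 — a scale of ×0.9927.
Applying the same ×0.9927: 1712.00 → 1699.56.

1700 px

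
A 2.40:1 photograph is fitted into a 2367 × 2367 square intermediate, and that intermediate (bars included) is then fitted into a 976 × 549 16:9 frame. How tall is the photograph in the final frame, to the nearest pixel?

229 px

2.40:1 in 2367×2367: fills the width, so the photograph is 2367.00 × 986.25.
square in 976×549: fills the height, so the intermediate becomes 549.00 × 549.00 — a scale of ×0.2319.
The photograph scales with it: height 986.25 × 0.2319 ≈ 228.75.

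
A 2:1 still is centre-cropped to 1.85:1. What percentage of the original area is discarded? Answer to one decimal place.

7.5%

1.85:1 is narrower than 2:1, so the crop keeps the full height and trims the width.
(1.850)/(2.000) ≈ 0.925 of the area survives, leaving 7.50% discarded.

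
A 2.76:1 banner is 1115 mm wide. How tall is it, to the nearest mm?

1115 / 2.760 = 403.99.

404 mm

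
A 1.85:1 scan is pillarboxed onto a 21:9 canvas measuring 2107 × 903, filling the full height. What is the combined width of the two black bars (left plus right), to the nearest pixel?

That makes the image 1670.55 px wide (903 × 1.850).
Leftover width: 2107 − 1670.55 = 436.45 px.

436 px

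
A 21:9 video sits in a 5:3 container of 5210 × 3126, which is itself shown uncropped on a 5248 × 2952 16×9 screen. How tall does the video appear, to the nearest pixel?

2109 px

21:9 in 5210×3126: fills the width, so the video is 5210.00 × 2232.86.
The 5:3 canvas is height-limited in 5248×2952, giving 4920.00 × 2952.00; scale factor 0.9443.
The video scales with it: height 2232.86 × 0.9443 ≈ 2108.57.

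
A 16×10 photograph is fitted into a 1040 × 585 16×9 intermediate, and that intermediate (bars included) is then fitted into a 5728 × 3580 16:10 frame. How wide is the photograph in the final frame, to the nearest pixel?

16×10 in 1040×585: fills the height, so the photograph is 936.00 × 585.00.
The 16×9 canvas is width-limited in 5728×3580, giving 5728.00 × 3222.00; scale factor 5.5077.
Applying the same ×5.5077: 936.00 → 5155.20.

5155 px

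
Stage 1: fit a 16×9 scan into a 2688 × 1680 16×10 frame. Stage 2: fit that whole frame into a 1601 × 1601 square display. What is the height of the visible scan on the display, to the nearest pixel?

First fit — 16×9 into 2688×1680 spans the width: 2688.00 × 1512.00.
16×10 in 1601×1601: fills the width, so the intermediate becomes 1601.00 × 1000.62 — a scale of ×0.5956.
So the scan's height is 1512.00 × 0.5956 ≈ 900.56.

901 px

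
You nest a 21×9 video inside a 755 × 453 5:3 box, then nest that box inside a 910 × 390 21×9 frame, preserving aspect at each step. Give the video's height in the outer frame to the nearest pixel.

Inside the 755×453 canvas the video is width-limited at 755.00 × 323.57.
5:3 in 910×390: fills the height, so the intermediate becomes 650.00 × 390.00 — a scale of ×0.8609.
Applying the same ×0.8609: 323.57 → 278.57.

279 px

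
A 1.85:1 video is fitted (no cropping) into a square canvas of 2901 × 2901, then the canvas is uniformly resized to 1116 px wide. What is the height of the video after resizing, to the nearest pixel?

603 px

Fitted into 2901×2901, the video spans the width; its height is 2901 / 1.850 ≈ 1568.11 px.
Resizing to 1116 px wide multiplies everything by 0.3847: 1568.11 → 603.24 px.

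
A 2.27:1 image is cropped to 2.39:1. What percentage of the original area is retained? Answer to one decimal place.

95.0%

2.39:1 is wider than 2.27:1, so the crop keeps the full width and trims the height.
Area ratio = (2.270)/(2.390) = 94.98% retained.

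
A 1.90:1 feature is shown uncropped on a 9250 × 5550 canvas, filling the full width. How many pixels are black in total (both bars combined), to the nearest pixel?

That makes the image 4868.4211 px tall (9250 / 1.900).
Black = 5550 − 4868.4211 = 681.5789 px.
Bar area = 681.5789 × 9250 ≈ 6304605 px.

6304605 pixels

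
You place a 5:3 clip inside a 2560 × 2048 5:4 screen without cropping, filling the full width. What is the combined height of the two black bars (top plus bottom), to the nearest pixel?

Content height = 2560 × 3/5 ≈ 1536.00 px.
Black = 2048 − 1536.00 = 512.00 px.

512 px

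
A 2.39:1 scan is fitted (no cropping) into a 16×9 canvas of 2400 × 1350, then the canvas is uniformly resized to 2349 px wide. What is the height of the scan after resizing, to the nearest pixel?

983 px

In the 2400×1350 frame the scan fills the width: height = 2400 / 2.390 ≈ 1004.18 px.
The frame scales by 2349/2400 = 0.9788; 1004.18 × 0.9788 ≈ 982.85 px.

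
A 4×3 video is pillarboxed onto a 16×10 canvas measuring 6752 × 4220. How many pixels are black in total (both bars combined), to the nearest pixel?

4748907 pixels

Since 1.333 < 1.600, the video is height-limited.
Content width = 4220 × 4/3 ≈ 5626.6667 px.
6752 − 5626.6667 = 1125.3333 px of bars.
Bar area = 1125.3333 × 4220 ≈ 4748907 px.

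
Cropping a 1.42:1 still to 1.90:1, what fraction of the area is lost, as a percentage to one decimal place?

25.3%

Going from 1.42:1 to 1.90:1 means cutting height while keeping width.
Fraction kept = (1.420)/(1.900) ≈ 74.74%, so 25.26% is lost.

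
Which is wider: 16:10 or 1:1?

16:10

16:10 = 1.6 and 1; 1.6 > 1.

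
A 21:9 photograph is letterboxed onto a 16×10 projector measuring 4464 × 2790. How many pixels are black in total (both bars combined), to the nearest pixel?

3914290 pixels

Since 2.333 > 1.600, the photograph is width-limited.
That makes the image 1913.1429 px tall (4464 × 9/21).
Black = 2790 − 1913.1429 = 876.8571 px.
Across the 4464-px span: 876.8571 × 4464 ≈ 3914290 px.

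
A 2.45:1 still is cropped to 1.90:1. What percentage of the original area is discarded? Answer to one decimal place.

1.90:1 is narrower than 2.45:1, so the crop keeps the full height and trims the width.
Area ratio = (1.900)/(2.450) = 77.55%; the remaining 22.45% is cropped out.

22.4%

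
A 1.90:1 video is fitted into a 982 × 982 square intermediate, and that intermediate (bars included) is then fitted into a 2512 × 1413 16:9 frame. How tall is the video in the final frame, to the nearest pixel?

Inside the 982×982 canvas the video is width-limited at 982.00 × 516.84.
square in 2512×1413: fills the height, so the intermediate becomes 1413.00 × 1413.00 — a scale of ×1.4389.
Applying the same ×1.4389: 516.84 → 743.68.

744 px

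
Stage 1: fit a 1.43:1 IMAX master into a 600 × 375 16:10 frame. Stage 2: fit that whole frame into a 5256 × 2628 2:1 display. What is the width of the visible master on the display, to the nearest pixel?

3758 px

1.43:1 IMAX in 600×375: fills the height, so the master is 536.25 × 375.00.
Second fit — the 16:10 canvas into 5256×2628 spans the height: 4204.80 × 2628.00 (×7.0080 from 600×375).
So the master's width is 536.25 × 7.0080 ≈ 3758.04.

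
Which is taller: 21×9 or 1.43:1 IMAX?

21×9 = 2.333 and 1.43; 2.333 > 1.43. The smaller width-to-height ratio is the taller frame.

1.43:1 IMAX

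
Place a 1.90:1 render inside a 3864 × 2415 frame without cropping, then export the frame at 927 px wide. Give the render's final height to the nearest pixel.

At 3864×2415 the render is width-limited, so height = 3864 / 1.900 ≈ 2033.68 px.
Scaling 3864 → 927 is ×0.2399, so the height becomes 2033.68 × 0.2399 ≈ 487.89 px.

488 px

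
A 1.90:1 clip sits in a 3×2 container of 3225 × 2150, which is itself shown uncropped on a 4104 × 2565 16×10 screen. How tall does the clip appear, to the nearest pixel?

First fit — 1.90:1 into 3225×2150 spans the width: 3225.00 × 1697.37.
3×2 in 4104×2565: fills the height, so the intermediate becomes 3847.50 × 2565.00 — a scale of ×1.1930.
The clip scales with it: height 1697.37 × 1.1930 ≈ 2025.00.

2025 px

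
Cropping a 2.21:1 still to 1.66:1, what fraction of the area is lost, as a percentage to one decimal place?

Going from 2.21:1 to 1.66:1 means cutting width while keeping height.
(1.660)/(2.210) ≈ 0.751 of the area survives, leaving 24.89% discarded.

24.9%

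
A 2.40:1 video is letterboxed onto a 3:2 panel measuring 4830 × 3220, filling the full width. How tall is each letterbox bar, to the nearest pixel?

604 px

The video is 4830 / 2.400 ≈ 2012.50 px tall.
Leftover height: 3220 − 2012.50 = 1207.50 px → 603.75 each side.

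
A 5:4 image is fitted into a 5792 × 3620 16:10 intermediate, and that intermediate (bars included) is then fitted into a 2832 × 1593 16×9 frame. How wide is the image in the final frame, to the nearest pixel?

Inside the 5792×3620 canvas the image is height-limited at 4525.00 × 3620.00.
16:10 in 2832×1593: fills the height, so the intermediate becomes 2548.80 × 1593.00 — a scale of ×0.4401.
The image scales with it: width 4525.00 × 0.4401 ≈ 1991.25.

1991 px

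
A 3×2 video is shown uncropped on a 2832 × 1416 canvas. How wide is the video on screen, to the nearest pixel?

3×2 (1.500) < Univisium 2:1 (2.000), so the video fills the height.
That makes the image 2124.00 px wide (1416 × 3/2).

2124 px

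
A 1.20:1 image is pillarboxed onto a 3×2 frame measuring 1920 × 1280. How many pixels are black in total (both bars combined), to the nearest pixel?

491520 pixels

Since 1.200 < 1.500, the image is height-limited.
That makes the image 1536.0000 px wide (1280 × 1.200).
Black = 1920 − 1536.0000 = 384.0000 px.
Across the 1280-px span: 384.0000 × 1280 ≈ 491520 px.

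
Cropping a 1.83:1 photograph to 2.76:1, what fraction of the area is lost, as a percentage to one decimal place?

33.7%

The width stays; only height is cut (since 2.76:1 is wider than 1.83:1).
Fraction kept = (1.830)/(2.760) ≈ 66.30%, so 33.70% is lost.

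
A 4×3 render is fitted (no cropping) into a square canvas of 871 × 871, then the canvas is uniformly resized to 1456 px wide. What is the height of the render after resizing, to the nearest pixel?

Fitted into 871×871, the render spans the width; its height is 871 × 3/4 ≈ 653.25 px.
The frame scales by 1456/871 = 1.6716; 653.25 × 1.6716 ≈ 1092.00 px.

1092 px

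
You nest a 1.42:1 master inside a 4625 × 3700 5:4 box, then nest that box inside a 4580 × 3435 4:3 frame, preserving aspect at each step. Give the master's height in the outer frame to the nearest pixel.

3024 px

First fit — 1.42:1 into 4625×3700 spans the width: 4625.00 × 3257.04.
5:4 in 4580×3435: fills the height, so the intermediate becomes 4293.75 × 3435.00 — a scale of ×0.9284.
The master scales with it: height 3257.04 × 0.9284 ≈ 3023.77.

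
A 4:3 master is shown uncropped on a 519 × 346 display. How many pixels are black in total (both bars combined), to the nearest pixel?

19953 pixels

4:3 is narrower than 3×2, so it spans the full height.
The master is 346 × 4/3 ≈ 461.3333 px wide.
Black = 519 − 461.3333 = 57.6667 px.
That's 57.6667 × 346 ≈ 19953 black pixels.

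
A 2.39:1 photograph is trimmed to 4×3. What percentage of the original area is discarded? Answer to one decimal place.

44.2%

Going from 2.39:1 to 4×3 means cutting width while keeping height.
Fraction kept = (1.333)/(2.390) ≈ 55.79%, so 44.21% is lost.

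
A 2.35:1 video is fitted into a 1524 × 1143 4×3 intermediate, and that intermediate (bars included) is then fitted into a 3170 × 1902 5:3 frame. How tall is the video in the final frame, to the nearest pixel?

1079 px

2.35:1 in 1524×1143: fills the width, so the video is 1524.00 × 648.51.
4×3 in 3170×1902: fills the height, so the intermediate becomes 2536.00 × 1902.00 — a scale of ×1.6640.
The video scales with it: height 648.51 × 1.6640 ≈ 1079.15.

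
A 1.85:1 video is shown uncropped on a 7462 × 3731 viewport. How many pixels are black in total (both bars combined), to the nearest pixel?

Since 1.850 < 2.000, the video is height-limited.
Content width = 3731 × 1.850 ≈ 6902.3500 px.
Black = 7462 − 6902.3500 = 559.6500 px.
Bar area = 559.6500 × 3731 ≈ 2088054 px.

2088054 pixels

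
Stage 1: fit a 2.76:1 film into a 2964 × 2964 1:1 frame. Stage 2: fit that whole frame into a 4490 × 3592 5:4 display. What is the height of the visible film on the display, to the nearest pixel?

First fit — 2.76:1 into 2964×2964 spans the width: 2964.00 × 1073.91.
Second fit — the 1:1 canvas into 4490×3592 spans the height: 3592.00 × 3592.00 (×1.2119 from 2964×2964).
So the film's height is 1073.91 × 1.2119 ≈ 1301.45.

1301 px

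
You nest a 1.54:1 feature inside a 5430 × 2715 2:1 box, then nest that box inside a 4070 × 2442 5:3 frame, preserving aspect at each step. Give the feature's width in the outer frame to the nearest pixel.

Inside the 5430×2715 canvas the feature is height-limited at 4181.10 × 2715.00.
The 2:1 canvas is width-limited in 4070×2442, giving 4070.00 × 2035.00; scale factor 0.7495.
The feature scales with it: width 4181.10 × 0.7495 ≈ 3133.90.

3134 px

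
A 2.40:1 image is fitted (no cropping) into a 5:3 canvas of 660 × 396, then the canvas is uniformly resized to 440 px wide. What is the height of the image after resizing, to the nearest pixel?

At 660×396 the image is width-limited, so height = 660 / 2.400 ≈ 275.00 px.
The frame scales by 440/660 = 0.6667; 275.00 × 0.6667 ≈ 183.33 px.

183 px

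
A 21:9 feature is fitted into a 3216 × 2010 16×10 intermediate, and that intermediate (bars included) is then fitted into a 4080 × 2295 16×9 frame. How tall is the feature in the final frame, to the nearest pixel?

1574 px

Inside the 3216×2010 canvas the feature is width-limited at 3216.00 × 1378.29.
16×10 in 4080×2295: fills the height, so the intermediate becomes 3672.00 × 2295.00 — a scale of ×1.1418.
So the feature's height is 1378.29 × 1.1418 ≈ 1573.71.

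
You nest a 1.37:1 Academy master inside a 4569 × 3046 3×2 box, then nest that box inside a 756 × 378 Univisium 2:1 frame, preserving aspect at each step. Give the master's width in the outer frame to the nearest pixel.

518 px

1.37:1 Academy in 4569×3046: fills the height, so the master is 4173.02 × 3046.00.
The 3×2 canvas is height-limited in 756×378, giving 567.00 × 378.00; scale factor 0.1241.
Applying the same ×0.1241: 4173.02 → 517.86.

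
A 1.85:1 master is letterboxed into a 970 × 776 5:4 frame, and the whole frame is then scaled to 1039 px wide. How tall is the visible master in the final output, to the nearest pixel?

Fitted into 970×776, the master spans the width; its height is 970 / 1.850 ≈ 524.32 px.
The frame scales by 1039/970 = 1.0711; 524.32 × 1.0711 ≈ 561.62 px.

562 px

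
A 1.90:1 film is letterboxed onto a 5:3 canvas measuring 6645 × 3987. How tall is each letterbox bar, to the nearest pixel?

1.90:1 is wider than 5:3, so it spans the full width.
That makes the image 3497.37 px tall (6645 / 1.900).
3987 − 3497.37 = 489.63 px of bars (244.82 each).

245 px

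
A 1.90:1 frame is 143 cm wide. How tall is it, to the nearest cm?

75 cm

At 1.90:1, 143 / 1.900 ≈ 75.26.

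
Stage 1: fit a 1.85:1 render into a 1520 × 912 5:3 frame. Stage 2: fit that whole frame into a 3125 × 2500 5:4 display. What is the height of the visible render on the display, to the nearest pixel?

1689 px

1.85:1 in 1520×912: fills the width, so the render is 1520.00 × 821.62.
Second fit — the 5:3 canvas into 3125×2500 spans the width: 3125.00 × 1875.00 (×2.0559 from 1520×912).
So the render's height is 821.62 × 2.0559 ≈ 1689.19.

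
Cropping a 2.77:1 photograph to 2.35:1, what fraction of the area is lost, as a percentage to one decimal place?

15.2%

Going from 2.77:1 to 2.35:1 means cutting width while keeping height.
(2.350)/(2.770) ≈ 0.848 of the area survives, leaving 15.16% discarded.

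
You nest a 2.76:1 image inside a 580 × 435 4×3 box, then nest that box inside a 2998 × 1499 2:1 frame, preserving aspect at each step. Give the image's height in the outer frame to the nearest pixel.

2.76:1 in 580×435: fills the width, so the image is 580.00 × 210.14.
4×3 in 2998×1499: fills the height, so the intermediate becomes 1998.67 × 1499.00 — a scale of ×3.4460.
The image scales with it: height 210.14 × 3.4460 ≈ 724.15.

724 px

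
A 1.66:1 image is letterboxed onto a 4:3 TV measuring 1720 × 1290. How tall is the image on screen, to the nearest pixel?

1036 px

Since 1.660 > 1.333, the image is width-limited.
The image is 1720 / 1.660 ≈ 1036.14 px tall.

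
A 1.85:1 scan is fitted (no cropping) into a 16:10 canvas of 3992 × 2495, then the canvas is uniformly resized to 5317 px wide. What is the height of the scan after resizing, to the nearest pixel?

2874 px

At 3992×2495 the scan is width-limited, so height = 3992 / 1.850 ≈ 2157.84 px.
Resizing to 5317 px wide multiplies everything by 1.3319: 2157.84 → 2874.05 px.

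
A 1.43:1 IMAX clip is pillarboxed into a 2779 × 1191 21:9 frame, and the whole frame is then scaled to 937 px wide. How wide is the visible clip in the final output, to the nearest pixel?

574 px

Fitted into 2779×1191, the clip spans the height; its width is 1191 × 1.430 ≈ 1703.13 px.
Resizing to 937 px wide multiplies everything by 0.3372: 1703.13 → 574.25 px.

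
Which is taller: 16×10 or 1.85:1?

16×10 = 1.6 and 1.85; 1.85 > 1.6. The smaller width-to-height ratio is the taller frame.

16×10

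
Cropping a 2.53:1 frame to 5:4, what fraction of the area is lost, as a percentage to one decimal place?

50.6%

5:4 is narrower than 2.53:1, so the crop keeps the full height and trims the width.
Fraction kept = (1.250)/(2.530) ≈ 49.41%, so 50.59% is lost.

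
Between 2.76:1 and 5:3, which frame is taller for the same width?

2.76 and 5:3 = 1.667; 2.76 > 1.667. The smaller width-to-height ratio is the taller frame.

5:3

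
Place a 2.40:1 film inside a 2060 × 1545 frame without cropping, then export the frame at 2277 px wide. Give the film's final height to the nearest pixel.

At 2060×1545 the film is width-limited, so height = 2060 / 2.400 ≈ 858.33 px.
Scaling 2060 → 2277 is ×1.1053, so the height becomes 858.33 × 1.1053 ≈ 948.75 px.

949 px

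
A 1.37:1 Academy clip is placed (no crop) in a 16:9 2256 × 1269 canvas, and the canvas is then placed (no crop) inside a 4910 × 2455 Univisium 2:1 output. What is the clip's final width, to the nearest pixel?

Inside the 2256×1269 canvas the clip is height-limited at 1738.53 × 1269.00.
Second fit — the 16:9 canvas into 4910×2455 spans the height: 4364.44 × 2455.00 (×1.9346 from 2256×1269).
Applying the same ×1.9346: 1738.53 → 3363.35.

3363 px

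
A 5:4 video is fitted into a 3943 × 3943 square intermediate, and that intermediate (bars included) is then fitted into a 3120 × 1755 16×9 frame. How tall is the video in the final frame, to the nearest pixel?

1404 px

5:4 in 3943×3943: fills the width, so the video is 3943.00 × 3154.40.
The square canvas is height-limited in 3120×1755, giving 1755.00 × 1755.00; scale factor 0.4451.
Applying the same ×0.4451: 3154.40 → 1404.00.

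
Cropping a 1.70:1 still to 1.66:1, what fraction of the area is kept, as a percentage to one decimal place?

97.6%

The height stays; only width is cut (since 1.66:1 is narrower than 1.70:1).
Fraction kept = (1.660)/(1.700) ≈ 97.65%.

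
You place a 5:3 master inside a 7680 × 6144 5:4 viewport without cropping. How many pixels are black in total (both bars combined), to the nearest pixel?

5:3 (1.667) > 5:4 (1.250), so the master fills the width.
The master is 7680 × 3/5 ≈ 4608.0000 px tall.
Black = 6144 − 4608.0000 = 1536.0000 px.
Bar area = 1536.0000 × 7680 ≈ 11796480 px.

11796480 pixels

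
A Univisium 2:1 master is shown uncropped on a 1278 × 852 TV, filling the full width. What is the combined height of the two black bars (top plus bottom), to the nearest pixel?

Content height = 1278 × 1/2 ≈ 639.00 px.
852 − 639.00 = 213.00 px of bars.

213 px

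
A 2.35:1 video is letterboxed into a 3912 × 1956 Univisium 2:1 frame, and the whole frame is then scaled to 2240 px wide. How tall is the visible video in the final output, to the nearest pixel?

953 px

In the 3912×1956 frame the video fills the width: height = 3912 / 2.350 ≈ 1664.68 px.
Resizing to 2240 px wide multiplies everything by 0.5726: 1664.68 → 953.19 px.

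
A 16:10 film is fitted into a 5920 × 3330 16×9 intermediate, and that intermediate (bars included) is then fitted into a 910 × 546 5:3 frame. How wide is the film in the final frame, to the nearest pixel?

First fit — 16:10 into 5920×3330 spans the height: 5328.00 × 3330.00.
Second fit — the 16×9 canvas into 910×546 spans the width: 910.00 × 511.88 (×0.1537 from 5920×3330).
So the film's width is 5328.00 × 0.1537 ≈ 819.00.

819 px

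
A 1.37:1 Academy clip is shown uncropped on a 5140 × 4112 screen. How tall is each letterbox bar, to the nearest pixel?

180 px

1.37:1 Academy (1.370) > 5:4 (1.250), so the clip fills the width.
Content height = 5140 / 1.370 ≈ 3751.82 px.
4112 − 3751.82 = 360.18 px of bars (180.09 each).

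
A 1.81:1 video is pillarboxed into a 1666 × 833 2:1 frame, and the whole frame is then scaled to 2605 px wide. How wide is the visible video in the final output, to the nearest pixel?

2358 px

In the 1666×833 frame the video fills the height: width = 833 × 1.810 ≈ 1507.73 px.
Resizing to 2605 px wide multiplies everything by 1.5636: 1507.73 → 2357.53 px.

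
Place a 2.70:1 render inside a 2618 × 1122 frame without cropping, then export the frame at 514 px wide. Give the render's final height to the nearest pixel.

Fitted into 2618×1122, the render spans the width; its height is 2618 / 2.700 ≈ 969.63 px.
Resizing to 514 px wide multiplies everything by 0.1963: 969.63 → 190.37 px.

190 px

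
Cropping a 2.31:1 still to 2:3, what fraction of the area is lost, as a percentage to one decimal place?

71.1%

Going from 2.31:1 to 2:3 means cutting width while keeping height.
(0.667)/(2.310) ≈ 0.289 of the area survives, leaving 71.14% discarded.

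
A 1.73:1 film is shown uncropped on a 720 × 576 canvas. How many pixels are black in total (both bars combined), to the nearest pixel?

Since 1.730 > 1.250, the film is width-limited.
That makes the image 416.1850 px tall (720 / 1.730).
Leftover height: 576 − 416.1850 = 159.8150 px.
That's 159.8150 × 720 ≈ 115067 black pixels.

115067 pixels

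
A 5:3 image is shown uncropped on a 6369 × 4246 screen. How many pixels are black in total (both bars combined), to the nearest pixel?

5:3 is wider than 3×2, so it spans the full width.
That makes the image 3821.4000 px tall (6369 × 3/5).
Black = 4246 − 3821.4000 = 424.6000 px.
Bar area = 424.6000 × 6369 ≈ 2704277 px.

2704277 pixels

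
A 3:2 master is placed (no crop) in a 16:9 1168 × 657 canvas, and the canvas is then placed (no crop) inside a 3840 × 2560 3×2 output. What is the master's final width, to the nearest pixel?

3:2 in 1168×657: fills the height, so the master is 985.50 × 657.00.
Second fit — the 16:9 canvas into 3840×2560 spans the width: 3840.00 × 2160.00 (×3.2877 from 1168×657).
So the master's width is 985.50 × 3.2877 ≈ 3240.00.

3240 px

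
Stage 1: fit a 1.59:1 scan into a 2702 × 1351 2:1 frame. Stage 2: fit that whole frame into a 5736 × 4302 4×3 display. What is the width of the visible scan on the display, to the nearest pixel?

4560 px

1.59:1 in 2702×1351: fills the height, so the scan is 2148.09 × 1351.00.
Second fit — the 2:1 canvas into 5736×4302 spans the width: 5736.00 × 2868.00 (×2.1229 from 2702×1351).
Applying the same ×2.1229: 2148.09 → 4560.12.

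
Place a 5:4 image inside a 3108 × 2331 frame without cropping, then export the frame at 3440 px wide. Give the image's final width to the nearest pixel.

In the 3108×2331 frame the image fills the height: width = 2331 × 5/4 ≈ 2913.75 px.
Scaling 3108 → 3440 is ×1.1068, so the width becomes 2913.75 × 1.1068 ≈ 3225.00 px.

3225 px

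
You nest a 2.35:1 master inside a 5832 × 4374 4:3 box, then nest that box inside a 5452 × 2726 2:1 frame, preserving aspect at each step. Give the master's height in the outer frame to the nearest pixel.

Inside the 5832×4374 canvas the master is width-limited at 5832.00 × 2481.70.
4:3 in 5452×2726: fills the height, so the intermediate becomes 3634.67 × 2726.00 — a scale of ×0.6232.
Applying the same ×0.6232: 2481.70 → 1546.67.

1547 px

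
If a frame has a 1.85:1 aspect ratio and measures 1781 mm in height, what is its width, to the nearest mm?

3295 mm

Width = 1781 × 1.850 = 3294.85.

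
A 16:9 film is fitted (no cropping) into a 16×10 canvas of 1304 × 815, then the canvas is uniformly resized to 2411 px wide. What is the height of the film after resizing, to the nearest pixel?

At 1304×815 the film is width-limited, so height = 1304 × 9/16 ≈ 733.50 px.
Resizing to 2411 px wide multiplies everything by 1.8489: 733.50 → 1356.19 px.

1356 px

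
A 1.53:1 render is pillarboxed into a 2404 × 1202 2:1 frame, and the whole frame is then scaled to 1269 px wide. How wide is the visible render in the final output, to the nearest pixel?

971 px

At 2404×1202 the render is height-limited, so width = 1202 × 1.530 ≈ 1839.06 px.
Resizing to 1269 px wide multiplies everything by 0.5279: 1839.06 → 970.78 px.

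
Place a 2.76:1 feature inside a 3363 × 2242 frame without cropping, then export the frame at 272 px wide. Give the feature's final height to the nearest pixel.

In the 3363×2242 frame the feature fills the width: height = 3363 / 2.760 ≈ 1218.48 px.
Resizing to 272 px wide multiplies everything by 0.0809: 1218.48 → 98.55 px.

99 px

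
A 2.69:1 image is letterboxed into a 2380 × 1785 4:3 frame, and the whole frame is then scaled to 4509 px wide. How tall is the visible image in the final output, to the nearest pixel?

1676 px

Fitted into 2380×1785, the image spans the width; its height is 2380 / 2.690 ≈ 884.76 px.
The frame scales by 4509/2380 = 1.8945; 884.76 × 1.8945 ≈ 1676.21 px.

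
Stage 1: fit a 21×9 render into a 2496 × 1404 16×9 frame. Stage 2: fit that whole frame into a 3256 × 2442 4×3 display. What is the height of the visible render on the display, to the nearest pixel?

21×9 in 2496×1404: fills the width, so the render is 2496.00 × 1069.71.
The 16×9 canvas is width-limited in 3256×2442, giving 3256.00 × 1831.50; scale factor 1.3045.
So the render's height is 1069.71 × 1.3045 ≈ 1395.43.

1395 px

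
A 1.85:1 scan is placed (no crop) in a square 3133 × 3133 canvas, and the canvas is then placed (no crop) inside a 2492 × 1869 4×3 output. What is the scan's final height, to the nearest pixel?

1.85:1 in 3133×3133: fills the width, so the scan is 3133.00 × 1693.51.
square in 2492×1869: fills the height, so the intermediate becomes 1869.00 × 1869.00 — a scale of ×0.5966.
Applying the same ×0.5966: 1693.51 → 1010.27.

1010 px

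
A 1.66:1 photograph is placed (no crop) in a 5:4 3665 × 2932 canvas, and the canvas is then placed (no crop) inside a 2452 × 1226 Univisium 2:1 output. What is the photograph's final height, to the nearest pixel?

First fit — 1.66:1 into 3665×2932 spans the width: 3665.00 × 2207.83.
Second fit — the 5:4 canvas into 2452×1226 spans the height: 1532.50 × 1226.00 (×0.4181 from 3665×2932).
So the photograph's height is 2207.83 × 0.4181 ≈ 923.19.

923 px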